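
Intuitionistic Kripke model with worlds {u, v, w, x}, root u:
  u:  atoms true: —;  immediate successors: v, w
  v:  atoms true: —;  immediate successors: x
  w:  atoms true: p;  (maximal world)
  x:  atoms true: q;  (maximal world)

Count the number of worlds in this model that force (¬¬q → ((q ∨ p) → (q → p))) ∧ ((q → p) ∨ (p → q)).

u: does not force it — u ⊮ (¬¬q → ((q ∨ p) → (q → p))) ∧ ((q → p) ∨ (p → q)) since u fails ¬¬q → ((q ∨ p) → (q → p)).
v: does not force it.
w: forces it.
x: does not force it.
Worlds forcing the formula: {w}.

1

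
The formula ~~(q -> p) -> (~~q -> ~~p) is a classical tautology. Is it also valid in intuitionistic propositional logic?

This is the distribution of double negation over implication, which is intuitionistically derivable.
Assume ~~(q -> p) and ~~q; suppose ~p. Then q -> p would give ~q (by contraposition), contradicting ~~q; so ~(q -> p), contradicting ~~(q -> p). Hence ~~p.

Yes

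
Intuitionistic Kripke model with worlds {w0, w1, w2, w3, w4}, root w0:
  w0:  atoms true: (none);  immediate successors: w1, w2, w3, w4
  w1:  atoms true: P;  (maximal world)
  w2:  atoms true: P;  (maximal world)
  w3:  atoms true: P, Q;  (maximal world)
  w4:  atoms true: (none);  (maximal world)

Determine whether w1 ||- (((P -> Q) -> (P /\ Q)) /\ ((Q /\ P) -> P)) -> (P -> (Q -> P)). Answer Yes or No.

w1 ||- (((P -> Q) -> (P /\ Q)) /\ ((Q /\ P) -> P)) -> (P -> (Q -> P)): every world accessible from w1 that forces ((P -> Q) -> (P /\ Q)) /\ ((Q /\ P) -> P) (namely w1) also forces P -> (Q -> P).

Yes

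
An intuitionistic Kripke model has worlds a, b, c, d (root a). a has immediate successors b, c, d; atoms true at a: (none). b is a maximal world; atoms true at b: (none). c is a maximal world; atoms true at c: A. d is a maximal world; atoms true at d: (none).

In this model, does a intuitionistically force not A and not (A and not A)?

No

a does not force not A and not (A and not A) since a fails not A.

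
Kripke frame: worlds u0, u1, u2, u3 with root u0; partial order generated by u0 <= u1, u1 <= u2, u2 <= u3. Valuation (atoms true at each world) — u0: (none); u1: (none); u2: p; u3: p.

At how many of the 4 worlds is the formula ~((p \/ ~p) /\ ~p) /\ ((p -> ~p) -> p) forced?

4

u0: forces it.
u1: forces it.
u2: forces it.
u3: forces it.
Worlds forcing the formula: {u0, u1, u2, u3}.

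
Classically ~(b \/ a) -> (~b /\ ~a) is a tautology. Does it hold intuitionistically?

Yes

This is a constructively valid De Morgan direction (negated disjunction to conjunction of negations), which is intuitionistically derivable.
From ~(b \/ a): if b held then b \/ a would, contradiction — so ~b; similarly ~a.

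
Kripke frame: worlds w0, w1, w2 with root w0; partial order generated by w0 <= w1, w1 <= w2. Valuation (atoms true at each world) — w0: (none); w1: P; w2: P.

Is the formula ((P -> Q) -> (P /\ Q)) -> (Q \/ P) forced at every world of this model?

Not every world: w0 ||-/- ((P -> Q) -> (P /\ Q)) -> (Q \/ P).
w0 ||-/- ((P -> Q) -> (P /\ Q)) -> (Q \/ P): already at w0 itself, w0 ||- (P -> Q) -> (P /\ Q) but w0 ||-/- Q \/ P.
w0 ||-/- Q \/ P: neither disjunct is forced at w0.
w0 lacks atom Q, so w0 ||-/- Q.

No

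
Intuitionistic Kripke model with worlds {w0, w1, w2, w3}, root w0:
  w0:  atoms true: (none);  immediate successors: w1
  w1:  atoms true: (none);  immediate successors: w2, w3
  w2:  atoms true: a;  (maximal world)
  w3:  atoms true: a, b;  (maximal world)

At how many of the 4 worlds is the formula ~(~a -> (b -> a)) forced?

w0: does not force it — w0 ||-/- ~(~a -> (b -> a)) since w0 is accessible from w0 and w0 ||- ~a -> (b -> a).
w1: does not force it.
w2: does not force it.
w3: does not force it.
Worlds forcing the formula: { }.

0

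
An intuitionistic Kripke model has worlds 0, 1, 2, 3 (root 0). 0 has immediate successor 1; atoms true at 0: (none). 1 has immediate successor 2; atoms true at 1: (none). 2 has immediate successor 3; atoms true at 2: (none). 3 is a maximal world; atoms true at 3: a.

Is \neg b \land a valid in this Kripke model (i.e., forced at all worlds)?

No

Not every world: 0 \nVdash \neg b \land a.
0 \nVdash \neg b \land a since 0 fails a.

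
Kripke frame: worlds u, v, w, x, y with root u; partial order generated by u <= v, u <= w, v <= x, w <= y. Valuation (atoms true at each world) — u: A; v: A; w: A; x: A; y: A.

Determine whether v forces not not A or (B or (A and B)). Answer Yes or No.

Yes

v forces not not A or (B or (A and B)) via the disjunct not not A.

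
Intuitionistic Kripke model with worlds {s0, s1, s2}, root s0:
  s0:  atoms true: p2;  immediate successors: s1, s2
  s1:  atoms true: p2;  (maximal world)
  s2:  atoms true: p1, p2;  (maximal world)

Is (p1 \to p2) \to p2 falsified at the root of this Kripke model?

No

s0 \Vdash (p1 \to p2) \to p2: every world accessible from s0 that forces p1 \to p2 (namely s0, s1, s2) also forces p2.
So the root s0 forces (p1 \to p2) \to p2; the model is not a countermodel.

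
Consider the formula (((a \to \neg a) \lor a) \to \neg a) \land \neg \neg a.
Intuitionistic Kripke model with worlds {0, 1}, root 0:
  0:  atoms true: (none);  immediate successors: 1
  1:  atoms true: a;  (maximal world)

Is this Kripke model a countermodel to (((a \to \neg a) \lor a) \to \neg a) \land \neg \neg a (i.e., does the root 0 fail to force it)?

Yes

0 \nVdash (((a \to \neg a) \lor a) \to \neg a) \land \neg \neg a since 0 fails ((a \to \neg a) \lor a) \to \neg a.
So the root 0 does not force (((a \to \neg a) \lor a) \to \neg a) \land \neg \neg a; the model is a countermodel.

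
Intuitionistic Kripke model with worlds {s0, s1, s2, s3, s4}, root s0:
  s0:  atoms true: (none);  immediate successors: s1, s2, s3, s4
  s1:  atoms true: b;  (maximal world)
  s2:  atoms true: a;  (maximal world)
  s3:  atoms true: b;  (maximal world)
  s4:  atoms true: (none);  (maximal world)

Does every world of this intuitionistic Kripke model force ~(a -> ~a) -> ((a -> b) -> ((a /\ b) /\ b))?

s0 ||- ~(a -> ~a) -> ((a -> b) -> ((a /\ b) /\ b)): every world accessible from s0 that forces ~(a -> ~a) (namely s2) also forces (a -> b) -> ((a /\ b) /\ b).
Since the root s0 forces ~(a -> ~a) -> ((a -> b) -> ((a /\ b) /\ b)) and forcing is persistent (monotone upward), every world forces it.

Yes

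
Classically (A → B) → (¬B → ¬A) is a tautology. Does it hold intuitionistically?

This is the forward direction of contraposition, which is intuitionistically derivable.
Assume A → B and ¬B. If A held then B would follow, contradicting ¬B; so ¬A.

Yes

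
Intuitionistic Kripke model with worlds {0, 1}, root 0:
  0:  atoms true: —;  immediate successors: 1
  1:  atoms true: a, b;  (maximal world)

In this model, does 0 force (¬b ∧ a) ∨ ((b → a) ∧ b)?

No

0 ⊮ (¬b ∧ a) ∨ ((b → a) ∧ b): neither disjunct is forced at 0.
0 ⊮ ¬b ∧ a since 0 fails ¬b.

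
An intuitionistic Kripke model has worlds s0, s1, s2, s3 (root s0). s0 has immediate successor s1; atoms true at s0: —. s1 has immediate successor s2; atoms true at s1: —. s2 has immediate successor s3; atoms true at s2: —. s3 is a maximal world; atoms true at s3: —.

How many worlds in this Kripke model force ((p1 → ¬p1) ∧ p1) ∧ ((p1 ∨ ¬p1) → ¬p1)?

0

s0: does not force it — s0 ⊮ ((p1 → ¬p1) ∧ p1) ∧ ((p1 ∨ ¬p1) → ¬p1) since s0 fails (p1 → ¬p1) ∧ p1.
s1: does not force it — s1 ⊮ ((p1 → ¬p1) ∧ p1) ∧ ((p1 ∨ ¬p1) → ¬p1) since s1 fails (p1 → ¬p1) ∧ p1.
s2: does not force it — s2 ⊮ ((p1 → ¬p1) ∧ p1) ∧ ((p1 ∨ ¬p1) → ¬p1) since s2 fails (p1 → ¬p1) ∧ p1.
s3: does not force it.
Worlds forcing the formula: { }.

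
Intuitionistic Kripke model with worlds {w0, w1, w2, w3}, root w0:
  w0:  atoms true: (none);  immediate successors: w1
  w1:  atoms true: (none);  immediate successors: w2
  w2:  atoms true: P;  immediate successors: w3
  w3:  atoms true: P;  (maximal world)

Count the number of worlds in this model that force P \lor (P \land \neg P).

w0: does not force it — w0 \nVdash P \lor (P \land \neg P): neither disjunct is forced at w0.
w1: does not force it.
w2: forces it.
w3: forces it.
Worlds forcing the formula: {w2, w3}.

2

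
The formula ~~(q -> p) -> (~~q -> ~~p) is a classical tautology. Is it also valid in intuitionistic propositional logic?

Yes

This is the distribution of double negation over implication, which is intuitionistically derivable.
Assume ~~(q -> p) and ~~q; suppose ~p. Then q -> p would give ~q (by contraposition), contradicting ~~q; so ~(q -> p), contradicting ~~(q -> p). Hence ~~p.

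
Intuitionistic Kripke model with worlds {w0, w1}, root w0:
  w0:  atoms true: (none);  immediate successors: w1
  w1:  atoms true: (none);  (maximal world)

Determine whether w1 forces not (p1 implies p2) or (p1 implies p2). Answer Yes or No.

w1 forces not (p1 implies p2) or (p1 implies p2) via the disjunct p1 implies p2.

Yes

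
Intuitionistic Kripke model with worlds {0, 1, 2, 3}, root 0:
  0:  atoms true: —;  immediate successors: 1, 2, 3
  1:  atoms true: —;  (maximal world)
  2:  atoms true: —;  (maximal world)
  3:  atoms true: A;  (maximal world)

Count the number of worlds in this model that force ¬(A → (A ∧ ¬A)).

0: does not force it — 0 ⊮ ¬(A → (A ∧ ¬A)) since 1 is accessible from 0 and 1 ⊩ A → (A ∧ ¬A).
1: does not force it — 1 ⊮ ¬(A → (A ∧ ¬A)) since 1 is accessible from 1 and 1 ⊩ A → (A ∧ ¬A).
2: does not force it.
3: forces it.
Worlds forcing the formula: {3}.

1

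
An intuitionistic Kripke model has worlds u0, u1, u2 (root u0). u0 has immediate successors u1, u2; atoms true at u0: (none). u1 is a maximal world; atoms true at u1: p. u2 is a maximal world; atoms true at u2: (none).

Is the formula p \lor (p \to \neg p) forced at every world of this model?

Not every world: u0 \nVdash p \lor (p \to \neg p).
u0 \nVdash p \lor (p \to \neg p): neither disjunct is forced at u0.
u0 lacks atom p, so u0 \nVdash p.

No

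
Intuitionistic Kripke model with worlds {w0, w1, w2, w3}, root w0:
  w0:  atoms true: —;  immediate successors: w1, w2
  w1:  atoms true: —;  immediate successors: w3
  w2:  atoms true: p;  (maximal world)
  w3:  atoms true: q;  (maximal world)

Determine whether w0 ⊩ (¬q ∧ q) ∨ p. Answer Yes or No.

No

w0 ⊮ (¬q ∧ q) ∨ p: neither disjunct is forced at w0.
w0 ⊮ ¬q ∧ q since w0 fails ¬q.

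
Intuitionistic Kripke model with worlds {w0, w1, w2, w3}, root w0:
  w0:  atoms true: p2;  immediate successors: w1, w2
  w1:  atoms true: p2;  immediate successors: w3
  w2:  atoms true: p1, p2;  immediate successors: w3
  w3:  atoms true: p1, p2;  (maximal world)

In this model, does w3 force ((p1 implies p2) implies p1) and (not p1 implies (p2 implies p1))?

Yes

w3 forces ((p1 implies p2) implies p1) and (not p1 implies (p2 implies p1)) since w3 forces both conjuncts.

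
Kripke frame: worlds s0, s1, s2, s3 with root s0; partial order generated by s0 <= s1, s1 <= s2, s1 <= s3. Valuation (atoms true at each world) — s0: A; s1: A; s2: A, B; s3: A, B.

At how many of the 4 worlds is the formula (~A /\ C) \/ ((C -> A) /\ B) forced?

s0: does not force it — s0 ||-/- (~A /\ C) \/ ((C -> A) /\ B): neither disjunct is forced at s0.
s1: does not force it — s1 ||-/- (~A /\ C) \/ ((C -> A) /\ B): neither disjunct is forced at s1.
s2: forces it.
s3: forces it.
Worlds forcing the formula: {s2, s3}.

2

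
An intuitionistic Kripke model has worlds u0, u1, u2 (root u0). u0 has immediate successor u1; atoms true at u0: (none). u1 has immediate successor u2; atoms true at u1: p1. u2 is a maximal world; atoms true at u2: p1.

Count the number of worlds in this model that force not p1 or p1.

u0: does not force it — u0 does not force not p1 or p1: neither disjunct is forced at u0.
u1: forces it.
u2: forces it.
Worlds forcing the formula: {u1, u2}.

2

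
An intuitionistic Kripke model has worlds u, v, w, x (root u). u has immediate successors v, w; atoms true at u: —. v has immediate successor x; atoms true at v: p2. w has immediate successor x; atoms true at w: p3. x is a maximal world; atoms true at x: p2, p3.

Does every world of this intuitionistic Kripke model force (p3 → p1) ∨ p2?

No

Not every world: u ⊮ (p3 → p1) ∨ p2.
u ⊮ (p3 → p1) ∨ p2: neither disjunct is forced at u.
u ⊮ p3 → p1: at the accessible world w, w ⊩ p3 but w ⊮ p1.
w lacks atom p1, so w ⊮ p1.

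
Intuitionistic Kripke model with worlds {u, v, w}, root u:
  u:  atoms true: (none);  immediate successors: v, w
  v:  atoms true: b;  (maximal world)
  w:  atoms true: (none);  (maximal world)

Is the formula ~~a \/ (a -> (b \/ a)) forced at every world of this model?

u ||- ~~a \/ (a -> (b \/ a)) via the disjunct a -> (b \/ a).
Since the root u forces ~~a \/ (a -> (b \/ a)) and forcing is persistent (monotone upward), every world forces it.

Yes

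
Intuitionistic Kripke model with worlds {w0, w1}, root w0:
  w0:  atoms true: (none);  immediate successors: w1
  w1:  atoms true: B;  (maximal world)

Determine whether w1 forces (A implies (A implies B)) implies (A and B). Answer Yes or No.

w1 does not force (A implies (A implies B)) implies (A and B): already at w1 itself, w1 forces A implies (A implies B) but w1 does not force A and B.
w1 does not force A and B since w1 fails A.

No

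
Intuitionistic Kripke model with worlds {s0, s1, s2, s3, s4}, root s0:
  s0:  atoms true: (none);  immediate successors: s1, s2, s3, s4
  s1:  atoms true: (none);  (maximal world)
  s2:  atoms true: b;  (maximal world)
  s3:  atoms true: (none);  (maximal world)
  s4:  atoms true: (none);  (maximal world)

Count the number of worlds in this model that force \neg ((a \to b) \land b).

3

s0: does not force it — s0 \nVdash \neg ((a \to b) \land b) since s2 is accessible from s0 and s2 \Vdash (a \to b) \land b.
s1: forces it.
s2: does not force it.
s3: forces it.
s4: forces it.
Worlds forcing the formula: {s1, s3, s4}.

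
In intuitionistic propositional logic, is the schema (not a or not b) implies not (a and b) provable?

This is a constructively valid De Morgan direction (disjunction of negations to negated conjunction), which is intuitionistically derivable.
If not a holds at a world then no accessible world forces a, hence none forces a and b; likewise for not b.

Yes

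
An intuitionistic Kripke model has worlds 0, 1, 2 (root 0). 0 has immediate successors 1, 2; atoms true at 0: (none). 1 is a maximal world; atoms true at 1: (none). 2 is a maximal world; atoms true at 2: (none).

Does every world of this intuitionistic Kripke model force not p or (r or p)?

Yes

0 forces not p or (r or p) via the disjunct not p.
Since the root 0 forces not p or (r or p) and forcing is persistent (monotone upward), every world forces it.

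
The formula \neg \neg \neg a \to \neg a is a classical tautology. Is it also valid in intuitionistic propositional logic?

This is triple-negation reduction, which is intuitionistically derivable.
Assume \neg \neg \neg a and suppose a. Then \neg \neg a (double-negation introduction), contradicting \neg \neg \neg a. So \neg a.

Yes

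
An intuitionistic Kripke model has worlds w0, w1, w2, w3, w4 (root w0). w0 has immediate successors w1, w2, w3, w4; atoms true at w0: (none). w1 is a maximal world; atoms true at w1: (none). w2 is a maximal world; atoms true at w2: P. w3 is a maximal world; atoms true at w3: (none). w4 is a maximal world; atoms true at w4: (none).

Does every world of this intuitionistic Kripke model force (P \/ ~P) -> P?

Not every world: w0 ||-/- (P \/ ~P) -> P.
w0 ||-/- (P \/ ~P) -> P: at the accessible world w1, w1 ||- P \/ ~P but w1 ||-/- P.
w1 lacks atom P, so w1 ||-/- P.

No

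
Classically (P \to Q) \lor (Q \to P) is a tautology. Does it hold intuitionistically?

No

This is the Gödel–Dummett linearity axiom, which is not intuitionistically valid.
A Kripke countermodel: worlds w0, w1, w2; order generated by w0 \le w1, w0 \le w2; atoms true at each world — w0:{}; w1:{P}; w2:{Q}.
w0 \nVdash (P \to Q) \lor (Q \to P): neither disjunct is forced at w0.
w0 \nVdash P \to Q: at the accessible world w1, w1 \Vdash P but w1 \nVdash Q.
w1 lacks atom Q, so w1 \nVdash Q.
So the root w0 does not force the formula.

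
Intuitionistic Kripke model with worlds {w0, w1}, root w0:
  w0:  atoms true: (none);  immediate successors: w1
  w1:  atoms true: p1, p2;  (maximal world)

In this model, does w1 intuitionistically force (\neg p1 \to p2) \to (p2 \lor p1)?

w1 \Vdash (\neg p1 \to p2) \to (p2 \lor p1): every world accessible from w1 that forces \neg p1 \to p2 (namely w1) also forces p2 \lor p1.

Yes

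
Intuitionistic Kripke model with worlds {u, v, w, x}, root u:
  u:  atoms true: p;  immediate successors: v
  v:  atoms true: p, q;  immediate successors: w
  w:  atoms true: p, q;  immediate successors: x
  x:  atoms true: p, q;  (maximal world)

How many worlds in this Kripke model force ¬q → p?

4

u: forces it.
v: forces it.
w: forces it.
x: forces it.
Worlds forcing the formula: {u, v, w, x}.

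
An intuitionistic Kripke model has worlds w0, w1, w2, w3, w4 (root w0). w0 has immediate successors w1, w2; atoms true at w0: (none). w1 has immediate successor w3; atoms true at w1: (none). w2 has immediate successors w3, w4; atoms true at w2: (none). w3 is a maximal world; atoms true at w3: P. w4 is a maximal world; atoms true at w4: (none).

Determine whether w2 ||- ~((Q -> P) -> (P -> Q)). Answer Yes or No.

No

w2 ||-/- ~((Q -> P) -> (P -> Q)) since w4 is accessible from w2 and w4 ||- (Q -> P) -> (P -> Q).
w4 ||- (Q -> P) -> (P -> Q): every world accessible from w4 that forces Q -> P (namely w4) also forces P -> Q.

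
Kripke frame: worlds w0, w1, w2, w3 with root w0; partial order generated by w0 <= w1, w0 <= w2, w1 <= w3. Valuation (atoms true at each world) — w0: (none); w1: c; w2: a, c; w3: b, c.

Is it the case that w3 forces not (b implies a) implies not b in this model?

No

w3 does not force not (b implies a) implies not b: already at w3 itself, w3 forces not (b implies a) but w3 does not force not b.
w3 does not force not b since w3 is accessible from w3 and w3 forces b.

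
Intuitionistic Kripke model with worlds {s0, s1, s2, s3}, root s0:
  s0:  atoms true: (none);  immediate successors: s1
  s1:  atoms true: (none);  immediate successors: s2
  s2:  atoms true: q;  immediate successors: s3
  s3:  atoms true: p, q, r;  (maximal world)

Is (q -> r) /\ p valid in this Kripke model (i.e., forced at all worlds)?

No

Not every world: s0 ||-/- (q -> r) /\ p.
s0 ||-/- (q -> r) /\ p since s0 fails q -> r.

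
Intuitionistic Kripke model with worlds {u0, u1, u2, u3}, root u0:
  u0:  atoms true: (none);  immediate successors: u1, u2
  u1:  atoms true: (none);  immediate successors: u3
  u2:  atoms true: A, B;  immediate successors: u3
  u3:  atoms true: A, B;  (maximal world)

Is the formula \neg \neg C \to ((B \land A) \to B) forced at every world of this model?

u0 \Vdash \neg \neg C \to ((B \land A) \to B) vacuously: no world accessible from u0 forces the antecedent \neg \neg C.
Since the root u0 forces \neg \neg C \to ((B \land A) \to B) and forcing is persistent (monotone upward), every world forces it.

Yes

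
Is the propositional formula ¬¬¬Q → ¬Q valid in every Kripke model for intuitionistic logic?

Yes

This is triple-negation reduction, which is intuitionistically derivable.
Assume ¬¬¬Q and suppose Q. Then ¬¬Q (double-negation introduction), contradicting ¬¬¬Q. So ¬Q.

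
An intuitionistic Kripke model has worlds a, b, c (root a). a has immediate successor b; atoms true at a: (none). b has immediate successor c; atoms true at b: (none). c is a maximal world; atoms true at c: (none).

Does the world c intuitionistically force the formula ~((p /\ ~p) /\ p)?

Yes

c ||- ~((p /\ ~p) /\ p): no world accessible from c forces (p /\ ~p) /\ p.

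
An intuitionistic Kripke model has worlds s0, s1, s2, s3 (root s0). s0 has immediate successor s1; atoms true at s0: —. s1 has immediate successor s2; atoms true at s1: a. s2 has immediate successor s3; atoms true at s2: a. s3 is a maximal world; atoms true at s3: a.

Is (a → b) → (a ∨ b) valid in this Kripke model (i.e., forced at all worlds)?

Yes

s0 ⊩ (a → b) → (a ∨ b) vacuously: no world accessible from s0 forces the antecedent a → b.
Since the root s0 forces (a → b) → (a ∨ b) and forcing is persistent (monotone upward), every world forces it.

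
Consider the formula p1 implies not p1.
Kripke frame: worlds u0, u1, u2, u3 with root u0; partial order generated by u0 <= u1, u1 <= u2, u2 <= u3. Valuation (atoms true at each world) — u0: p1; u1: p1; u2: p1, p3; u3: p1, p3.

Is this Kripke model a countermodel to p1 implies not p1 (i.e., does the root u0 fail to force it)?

Yes

u0 does not force p1 implies not p1: already at u0 itself, u0 forces p1 but u0 does not force not p1.
u0 does not force not p1 since u0 is accessible from u0 and u0 forces p1.
So the root u0 does not force p1 implies not p1; the model is a countermodel.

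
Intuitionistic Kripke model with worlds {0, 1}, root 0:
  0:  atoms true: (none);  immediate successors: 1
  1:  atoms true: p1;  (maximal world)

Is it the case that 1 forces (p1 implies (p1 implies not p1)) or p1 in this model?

Yes

1 forces (p1 implies (p1 implies not p1)) or p1 via the disjunct p1.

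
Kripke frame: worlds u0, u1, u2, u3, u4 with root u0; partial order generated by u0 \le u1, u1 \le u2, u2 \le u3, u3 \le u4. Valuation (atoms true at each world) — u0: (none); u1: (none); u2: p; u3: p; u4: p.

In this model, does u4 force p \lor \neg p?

u4 \Vdash p \lor \neg p via the disjunct p.

Yes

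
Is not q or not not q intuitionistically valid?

No

This is the weak law of excluded middle, which is not intuitionistically valid.
A Kripke countermodel: worlds w0, w1, w2; order generated by w0 <= w1, w0 <= w2; atoms true at each world — w0:{}; w1:{q}; w2:{}.
w0 does not force not q or not not q: neither disjunct is forced at w0.
w0 does not force not q since w1 is accessible from w0 and w1 forces q.
So the root w0 does not force the formula.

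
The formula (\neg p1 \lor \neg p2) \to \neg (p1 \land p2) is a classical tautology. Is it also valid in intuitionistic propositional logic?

This is a constructively valid De Morgan direction (disjunction of negations to negated conjunction), which is intuitionistically derivable.
If \neg p1 holds at a world then no accessible world forces p1, hence none forces p1 \land p2; likewise for \neg p2.

Yes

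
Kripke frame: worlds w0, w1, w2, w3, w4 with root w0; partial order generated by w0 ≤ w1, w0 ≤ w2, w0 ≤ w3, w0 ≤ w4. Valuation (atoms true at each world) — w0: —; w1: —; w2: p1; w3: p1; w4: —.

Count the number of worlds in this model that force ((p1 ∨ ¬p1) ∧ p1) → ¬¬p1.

5

w0: forces it.
w1: forces it.
w2: forces it.
w3: forces it.
w4: forces it.
Worlds forcing the formula: {w0, w1, w2, w3, w4}.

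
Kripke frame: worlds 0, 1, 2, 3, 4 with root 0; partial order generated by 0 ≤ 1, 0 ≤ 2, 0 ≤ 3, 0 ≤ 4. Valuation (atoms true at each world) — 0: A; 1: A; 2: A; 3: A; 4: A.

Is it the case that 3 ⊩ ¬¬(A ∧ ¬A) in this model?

No

3 ⊮ ¬¬(A ∧ ¬A) since 3 is accessible from 3 and 3 ⊩ ¬(A ∧ ¬A).
3 ⊩ ¬(A ∧ ¬A): no world accessible from 3 forces A ∧ ¬A.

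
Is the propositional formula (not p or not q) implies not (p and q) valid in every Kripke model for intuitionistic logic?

Yes

This is a constructively valid De Morgan direction (disjunction of negations to negated conjunction), which is intuitionistically derivable.
If not p holds at a world then no accessible world forces p, hence none forces p and q; likewise for not q.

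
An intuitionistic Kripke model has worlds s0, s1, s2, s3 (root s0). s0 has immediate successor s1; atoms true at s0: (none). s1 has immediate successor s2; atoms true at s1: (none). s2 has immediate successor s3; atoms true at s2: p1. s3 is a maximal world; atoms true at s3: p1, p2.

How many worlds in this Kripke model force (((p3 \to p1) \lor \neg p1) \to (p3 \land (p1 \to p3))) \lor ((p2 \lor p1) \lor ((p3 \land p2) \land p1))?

2

s0: does not force it — s0 \nVdash (((p3 \to p1) \lor \neg p1) \to (p3 \land (p1 \to p3))) \lor ((p2 \lor p1) \lor ((p3 \land p2) \land p1)): neither disjunct is forced at s0.
s1: does not force it — s1 \nVdash (((p3 \to p1) \lor \neg p1) \to (p3 \land (p1 \to p3))) \lor ((p2 \lor p1) \lor ((p3 \land p2) \land p1)): neither disjunct is forced at s1.
s2: forces it.
s3: forces it.
Worlds forcing the formula: {s2, s3}.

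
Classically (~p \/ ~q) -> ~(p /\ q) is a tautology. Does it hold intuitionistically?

Yes

This is a constructively valid De Morgan direction (disjunction of negations to negated conjunction), which is intuitionistically derivable.
If ~p holds at a world then no accessible world forces p, hence none forces p /\ q; likewise for ~q.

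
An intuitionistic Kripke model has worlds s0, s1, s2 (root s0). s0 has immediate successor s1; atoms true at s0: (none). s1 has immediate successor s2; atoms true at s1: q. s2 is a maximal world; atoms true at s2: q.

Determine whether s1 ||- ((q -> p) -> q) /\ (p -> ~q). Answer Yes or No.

Yes

s1 ||- ((q -> p) -> q) /\ (p -> ~q) since s1 forces both conjuncts.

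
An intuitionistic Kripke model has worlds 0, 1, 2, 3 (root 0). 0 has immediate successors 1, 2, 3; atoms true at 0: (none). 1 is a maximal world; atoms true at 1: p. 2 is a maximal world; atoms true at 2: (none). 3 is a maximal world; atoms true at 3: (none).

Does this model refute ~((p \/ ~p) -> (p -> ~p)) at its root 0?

0 ||-/- ~((p \/ ~p) -> (p -> ~p)) since 2 is accessible from 0 and 2 ||- (p \/ ~p) -> (p -> ~p).
2 ||- (p \/ ~p) -> (p -> ~p): every world accessible from 2 that forces p \/ ~p (namely 2) also forces p -> ~p.
So the root 0 does not force ~((p \/ ~p) -> (p -> ~p)); the model is a countermodel.

Yes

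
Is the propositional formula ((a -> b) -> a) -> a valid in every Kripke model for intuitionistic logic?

No

This is Peirce's law, which is not intuitionistically valid.
A Kripke countermodel: worlds w0, w1; order generated by w0 <= w1; atoms true at each world — w0:{}; w1:{a}.
w0 ||-/- ((a -> b) -> a) -> a: already at w0 itself, w0 ||- (a -> b) -> a but w0 ||-/- a.
w0 lacks atom a, so w0 ||-/- a.
So the root w0 does not force the formula.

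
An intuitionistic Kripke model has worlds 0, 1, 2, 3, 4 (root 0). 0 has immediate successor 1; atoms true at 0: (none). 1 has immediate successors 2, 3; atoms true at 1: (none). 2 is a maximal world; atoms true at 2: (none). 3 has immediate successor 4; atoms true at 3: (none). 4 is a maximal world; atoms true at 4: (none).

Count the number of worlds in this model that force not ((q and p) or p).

0: forces it.
1: forces it.
2: forces it.
3: forces it.
4: forces it.
Worlds forcing the formula: {0, 1, 2, 3, 4}.

5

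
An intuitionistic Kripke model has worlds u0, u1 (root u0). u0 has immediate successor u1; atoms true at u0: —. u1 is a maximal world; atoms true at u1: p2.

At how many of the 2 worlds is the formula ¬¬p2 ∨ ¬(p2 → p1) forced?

u0: forces it.
u1: forces it.
Worlds forcing the formula: {u0, u1}.

2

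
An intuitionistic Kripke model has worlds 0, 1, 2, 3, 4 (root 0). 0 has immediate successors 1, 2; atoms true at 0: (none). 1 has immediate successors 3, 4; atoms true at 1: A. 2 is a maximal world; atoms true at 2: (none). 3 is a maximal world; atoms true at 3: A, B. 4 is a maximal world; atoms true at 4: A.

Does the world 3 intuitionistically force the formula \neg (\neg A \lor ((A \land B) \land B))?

No

3 \nVdash \neg (\neg A \lor ((A \land B) \land B)) since 3 is accessible from 3 and 3 \Vdash \neg A \lor ((A \land B) \land B).
3 \Vdash \neg A \lor ((A \land B) \land B) via the disjunct (A \land B) \land B.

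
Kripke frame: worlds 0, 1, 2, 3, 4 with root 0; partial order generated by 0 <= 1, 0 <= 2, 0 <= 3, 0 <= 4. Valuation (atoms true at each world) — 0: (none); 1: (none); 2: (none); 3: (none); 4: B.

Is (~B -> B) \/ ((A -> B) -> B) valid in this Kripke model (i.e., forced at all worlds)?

Not every world: 0 ||-/- (~B -> B) \/ ((A -> B) -> B).
0 ||-/- (~B -> B) \/ ((A -> B) -> B): neither disjunct is forced at 0.
0 ||-/- ~B -> B: at the accessible world 1, 1 ||- ~B but 1 ||-/- B.
1 lacks atom B, so 1 ||-/- B.

No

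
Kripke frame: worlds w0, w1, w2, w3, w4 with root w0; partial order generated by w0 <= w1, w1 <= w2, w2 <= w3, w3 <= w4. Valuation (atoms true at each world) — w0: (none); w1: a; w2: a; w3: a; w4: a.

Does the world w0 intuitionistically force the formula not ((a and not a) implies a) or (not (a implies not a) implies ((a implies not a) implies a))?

Yes

w0 forces not ((a and not a) implies a) or (not (a implies not a) implies ((a implies not a) implies a)) via the disjunct not (a implies not a) implies ((a implies not a) implies a).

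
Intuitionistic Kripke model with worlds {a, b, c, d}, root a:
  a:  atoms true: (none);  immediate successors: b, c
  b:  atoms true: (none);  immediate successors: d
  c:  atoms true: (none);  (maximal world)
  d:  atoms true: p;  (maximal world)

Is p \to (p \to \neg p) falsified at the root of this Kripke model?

a \nVdash p \to (p \to \neg p): at the accessible world d, d \Vdash p but d \nVdash p \to \neg p.
d \nVdash p \to \neg p: already at d itself, d \Vdash p but d \nVdash \neg p.
d \nVdash \neg p since d is accessible from d and d \Vdash p.
So the root a does not force p \to (p \to \neg p); the model is a countermodel.

Yes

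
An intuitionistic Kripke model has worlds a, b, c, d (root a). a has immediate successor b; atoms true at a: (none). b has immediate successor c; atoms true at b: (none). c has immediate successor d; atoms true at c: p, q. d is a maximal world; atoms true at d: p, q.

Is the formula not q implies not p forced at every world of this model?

a forces not q implies not p vacuously: no world accessible from a forces the antecedent not q.
Since the root a forces not q implies not p and forcing is persistent (monotone upward), every world forces it.

Yes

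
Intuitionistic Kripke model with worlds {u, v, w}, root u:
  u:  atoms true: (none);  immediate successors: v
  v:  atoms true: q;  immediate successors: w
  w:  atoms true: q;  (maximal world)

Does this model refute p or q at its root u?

Yes

u does not force p or q: neither disjunct is forced at u.
u lacks atom p, so u does not force p.
So the root u does not force p or q; the model is a countermodel.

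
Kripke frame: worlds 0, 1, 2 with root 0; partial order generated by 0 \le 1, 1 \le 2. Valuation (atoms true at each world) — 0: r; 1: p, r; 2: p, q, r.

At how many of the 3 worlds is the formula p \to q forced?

1

0: does not force it — 0 \nVdash p \to q: at the accessible world 1, 1 \Vdash p but 1 \nVdash q.
1: does not force it.
2: forces it.
Worlds forcing the formula: {2}.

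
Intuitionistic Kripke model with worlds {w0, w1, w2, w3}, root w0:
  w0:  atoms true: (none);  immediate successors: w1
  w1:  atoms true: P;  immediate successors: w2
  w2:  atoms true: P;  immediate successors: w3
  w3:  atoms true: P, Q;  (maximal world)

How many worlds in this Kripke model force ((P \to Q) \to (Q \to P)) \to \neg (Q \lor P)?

0

w0: does not force it — w0 \nVdash ((P \to Q) \to (Q \to P)) \to \neg (Q \lor P): already at w0 itself, w0 \Vdash (P \to Q) \to (Q \to P) but w0 \nVdash \neg (Q \lor P).
w1: does not force it — w1 \nVdash ((P \to Q) \to (Q \to P)) \to \neg (Q \lor P): already at w1 itself, w1 \Vdash (P \to Q) \to (Q \to P) but w1 \nVdash \neg (Q \lor P).
w2: does not force it — w2 \nVdash ((P \to Q) \to (Q \to P)) \to \neg (Q \lor P): already at w2 itself, w2 \Vdash (P \to Q) \to (Q \to P) but w2 \nVdash \neg (Q \lor P).
w3: does not force it.
Worlds forcing the formula: { }.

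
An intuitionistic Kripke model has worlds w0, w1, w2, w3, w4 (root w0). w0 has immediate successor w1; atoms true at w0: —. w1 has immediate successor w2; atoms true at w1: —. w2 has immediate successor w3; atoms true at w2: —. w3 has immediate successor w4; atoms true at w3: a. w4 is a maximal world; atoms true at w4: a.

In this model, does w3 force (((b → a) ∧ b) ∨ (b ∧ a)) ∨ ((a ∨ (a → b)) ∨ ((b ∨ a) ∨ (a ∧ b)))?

Yes

w3 ⊩ (((b → a) ∧ b) ∨ (b ∧ a)) ∨ ((a ∨ (a → b)) ∨ ((b ∨ a) ∨ (a ∧ b))) via the disjunct (a ∨ (a → b)) ∨ ((b ∨ a) ∨ (a ∧ b)).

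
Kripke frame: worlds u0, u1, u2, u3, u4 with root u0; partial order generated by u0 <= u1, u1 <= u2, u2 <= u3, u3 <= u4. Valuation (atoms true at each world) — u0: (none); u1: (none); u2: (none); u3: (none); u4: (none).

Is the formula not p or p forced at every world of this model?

Yes

u0 forces not p or p via the disjunct not p.
Since the root u0 forces not p or p and forcing is persistent (monotone upward), every world forces it.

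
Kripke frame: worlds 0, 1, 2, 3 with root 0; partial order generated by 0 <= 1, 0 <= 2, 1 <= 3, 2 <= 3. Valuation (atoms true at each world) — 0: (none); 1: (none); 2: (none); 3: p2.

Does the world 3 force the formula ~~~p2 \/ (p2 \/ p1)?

3 ||- ~~~p2 \/ (p2 \/ p1) via the disjunct p2 \/ p1.

Yes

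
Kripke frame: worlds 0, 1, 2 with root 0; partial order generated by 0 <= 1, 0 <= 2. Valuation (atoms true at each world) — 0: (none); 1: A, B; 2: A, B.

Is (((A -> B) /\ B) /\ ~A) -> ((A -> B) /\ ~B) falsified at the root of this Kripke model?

No

0 ||- (((A -> B) /\ B) /\ ~A) -> ((A -> B) /\ ~B) vacuously: no world accessible from 0 forces the antecedent ((A -> B) /\ B) /\ ~A.
So the root 0 forces (((A -> B) /\ B) /\ ~A) -> ((A -> B) /\ ~B); the model is not a countermodel.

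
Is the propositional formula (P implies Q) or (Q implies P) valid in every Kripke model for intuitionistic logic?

This is the Gödel–Dummett linearity axiom, which is not intuitionistically valid.
A Kripke countermodel: worlds 0, 1, 2; order generated by 0 <= 1, 0 <= 2; atoms true at each world — 0:{}; 1:{P}; 2:{Q}.
0 does not force (P implies Q) or (Q implies P): neither disjunct is forced at 0.
0 does not force P implies Q: at the accessible world 1, 1 forces P but 1 does not force Q.
1 lacks atom Q, so 1 does not force Q.
So the root 0 does not force the formula.

No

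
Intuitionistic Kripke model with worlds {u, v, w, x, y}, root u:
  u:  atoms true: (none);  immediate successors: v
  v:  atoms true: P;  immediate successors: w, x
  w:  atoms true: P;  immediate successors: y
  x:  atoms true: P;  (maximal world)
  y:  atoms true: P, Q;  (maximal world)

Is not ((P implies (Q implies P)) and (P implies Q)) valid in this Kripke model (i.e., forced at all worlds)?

No

Not every world: u does not force not ((P implies (Q implies P)) and (P implies Q)).
u does not force not ((P implies (Q implies P)) and (P implies Q)) since y is accessible from u and y forces (P implies (Q implies P)) and (P implies Q).
y forces (P implies (Q implies P)) and (P implies Q) since y forces both conjuncts.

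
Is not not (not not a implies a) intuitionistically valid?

This is the double negation of double-negation elimination, which is intuitionistically derivable.
By Glivenko's theorem the double negation of any classical propositional tautology is intuitionistically provable; not not a implies a is classically a tautology.

Yes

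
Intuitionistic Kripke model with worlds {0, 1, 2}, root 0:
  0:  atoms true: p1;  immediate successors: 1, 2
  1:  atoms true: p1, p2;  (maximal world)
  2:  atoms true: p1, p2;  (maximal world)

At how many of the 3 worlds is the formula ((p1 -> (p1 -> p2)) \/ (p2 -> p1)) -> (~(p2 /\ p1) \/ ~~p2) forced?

0: forces it.
1: forces it.
2: forces it.
Worlds forcing the formula: {0, 1, 2}.

3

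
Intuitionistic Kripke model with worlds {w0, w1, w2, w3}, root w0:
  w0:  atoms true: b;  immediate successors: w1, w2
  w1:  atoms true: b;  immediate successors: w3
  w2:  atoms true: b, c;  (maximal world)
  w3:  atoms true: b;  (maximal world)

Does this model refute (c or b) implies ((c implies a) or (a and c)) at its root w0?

w0 does not force (c or b) implies ((c implies a) or (a and c)): already at w0 itself, w0 forces c or b but w0 does not force (c implies a) or (a and c).
w0 does not force (c implies a) or (a and c): neither disjunct is forced at w0.
w0 does not force c implies a: at the accessible world w2, w2 forces c but w2 does not force a.
w2 lacks atom a, so w2 does not force a.
So the root w0 does not force (c or b) implies ((c implies a) or (a and c)); the model is a countermodel.

Yes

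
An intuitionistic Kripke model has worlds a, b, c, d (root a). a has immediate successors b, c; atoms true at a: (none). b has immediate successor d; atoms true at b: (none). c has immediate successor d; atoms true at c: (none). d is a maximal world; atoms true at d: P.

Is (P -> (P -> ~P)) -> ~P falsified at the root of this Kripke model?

a ||- (P -> (P -> ~P)) -> ~P vacuously: no world accessible from a forces the antecedent P -> (P -> ~P).
So the root a forces (P -> (P -> ~P)) -> ~P; the model is not a countermodel.

No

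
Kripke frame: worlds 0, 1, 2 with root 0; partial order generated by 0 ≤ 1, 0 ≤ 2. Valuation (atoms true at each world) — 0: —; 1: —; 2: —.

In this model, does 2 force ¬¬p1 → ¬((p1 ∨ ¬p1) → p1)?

2 ⊩ ¬¬p1 → ¬((p1 ∨ ¬p1) → p1) vacuously: no world accessible from 2 forces the antecedent ¬¬p1.

Yes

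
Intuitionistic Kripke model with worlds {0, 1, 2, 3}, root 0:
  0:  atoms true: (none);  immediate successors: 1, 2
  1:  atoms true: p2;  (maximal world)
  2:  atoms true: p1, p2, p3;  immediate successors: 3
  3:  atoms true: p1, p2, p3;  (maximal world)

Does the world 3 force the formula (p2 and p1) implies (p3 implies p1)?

Yes

3 forces (p2 and p1) implies (p3 implies p1): every world accessible from 3 that forces p2 and p1 (namely 3) also forces p3 implies p1.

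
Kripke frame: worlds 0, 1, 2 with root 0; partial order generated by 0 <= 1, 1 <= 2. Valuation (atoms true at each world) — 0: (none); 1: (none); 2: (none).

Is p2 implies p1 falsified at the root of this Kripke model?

No

0 forces p2 implies p1 vacuously: no world accessible from 0 forces the antecedent p2.
So the root 0 forces p2 implies p1; the model is not a countermodel.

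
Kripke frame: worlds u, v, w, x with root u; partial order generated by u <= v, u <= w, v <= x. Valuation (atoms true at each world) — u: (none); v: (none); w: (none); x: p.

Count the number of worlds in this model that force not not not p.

1

u: does not force it — u does not force not not not p since v is accessible from u and v forces not not p.
v: does not force it.
w: forces it.
x: does not force it.
Worlds forcing the formula: {w}.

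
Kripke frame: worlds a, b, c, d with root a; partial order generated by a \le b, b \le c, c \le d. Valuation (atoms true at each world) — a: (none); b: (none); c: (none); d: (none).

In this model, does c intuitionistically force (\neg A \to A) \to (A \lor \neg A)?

c \Vdash (\neg A \to A) \to (A \lor \neg A) vacuously: no world accessible from c forces the antecedent \neg A \to A.

Yes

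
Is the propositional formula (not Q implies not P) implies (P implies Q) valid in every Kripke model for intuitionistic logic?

This is the converse of contraposition, which is not intuitionistically valid.
A Kripke countermodel: worlds s0, s1; order generated by s0 <= s1; atoms true at each world — s0:{P}; s1:{P,Q}.
s0 does not force (not Q implies not P) implies (P implies Q): already at s0 itself, s0 forces not Q implies not P but s0 does not force P implies Q.
s0 does not force P implies Q: already at s0 itself, s0 forces P but s0 does not force Q.
s0 lacks atom Q, so s0 does not force Q.
So the root s0 does not force the formula.

No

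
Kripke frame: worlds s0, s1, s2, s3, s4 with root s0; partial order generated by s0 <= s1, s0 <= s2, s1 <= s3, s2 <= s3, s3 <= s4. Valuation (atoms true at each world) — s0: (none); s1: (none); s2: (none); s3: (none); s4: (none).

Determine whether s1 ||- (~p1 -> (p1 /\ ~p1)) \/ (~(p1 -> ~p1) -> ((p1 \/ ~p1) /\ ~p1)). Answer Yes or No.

s1 ||- (~p1 -> (p1 /\ ~p1)) \/ (~(p1 -> ~p1) -> ((p1 \/ ~p1) /\ ~p1)) via the disjunct ~(p1 -> ~p1) -> ((p1 \/ ~p1) /\ ~p1).

Yes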